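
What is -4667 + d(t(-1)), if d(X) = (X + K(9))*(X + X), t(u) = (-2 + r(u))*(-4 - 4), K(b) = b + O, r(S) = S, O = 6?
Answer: -2795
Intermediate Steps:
K(b) = 6 + b (K(b) = b + 6 = 6 + b)
t(u) = 16 - 8*u (t(u) = (-2 + u)*(-4 - 4) = (-2 + u)*(-8) = 16 - 8*u)
d(X) = 2*X*(15 + X) (d(X) = (X + (6 + 9))*(X + X) = (X + 15)*(2*X) = (15 + X)*(2*X) = 2*X*(15 + X))
-4667 + d(t(-1)) = -4667 + 2*(16 - 8*(-1))*(15 + (16 - 8*(-1))) = -4667 + 2*(16 + 8)*(15 + (16 + 8)) = -4667 + 2*24*(15 + 24) = -4667 + 2*24*39 = -4667 + 1872 = -2795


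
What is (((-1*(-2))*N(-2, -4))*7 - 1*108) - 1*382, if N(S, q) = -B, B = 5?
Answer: -560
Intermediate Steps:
N(S, q) = -5 (N(S, q) = -1*5 = -5)
(((-1*(-2))*N(-2, -4))*7 - 1*108) - 1*382 = ((-1*(-2)*(-5))*7 - 1*108) - 1*382 = ((2*(-5))*7 - 108) - 382 = (-10*7 - 108) - 382 = (-70 - 108) - 382 = -178 - 382 = -560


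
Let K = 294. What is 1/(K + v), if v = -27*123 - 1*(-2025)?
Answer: -1/1002 ≈ -0.00099800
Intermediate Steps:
v = -1296 (v = -3321 + 2025 = -1296)
1/(K + v) = 1/(294 - 1296) = 1/(-1002) = -1/1002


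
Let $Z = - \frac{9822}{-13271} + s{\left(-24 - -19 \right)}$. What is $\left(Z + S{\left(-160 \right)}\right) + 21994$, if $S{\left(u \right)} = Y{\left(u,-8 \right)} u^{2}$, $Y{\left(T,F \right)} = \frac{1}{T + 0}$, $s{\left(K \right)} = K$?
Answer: $\frac{289702481}{13271} \approx 21830.0$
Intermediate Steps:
$Y{\left(T,F \right)} = \frac{1}{T}$
$Z = - \frac{56533}{13271}$ ($Z = - \frac{9822}{-13271} - 5 = \left(-9822\right) \left(- \frac{1}{13271}\right) + \left(-24 + 19\right) = \frac{9822}{13271} - 5 = - \frac{56533}{13271} \approx -4.2599$)
$S{\left(u \right)} = u$ ($S{\left(u \right)} = \frac{u^{2}}{u} = u$)
$\left(Z + S{\left(-160 \right)}\right) + 21994 = \left(- \frac{56533}{13271} - 160\right) + 21994 = - \frac{2179893}{13271} + 21994 = \frac{289702481}{13271}$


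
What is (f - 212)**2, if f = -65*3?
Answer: 165649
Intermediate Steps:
f = -195
(f - 212)**2 = (-195 - 212)**2 = (-407)**2 = 165649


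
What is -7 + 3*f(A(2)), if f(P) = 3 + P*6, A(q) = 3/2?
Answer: 29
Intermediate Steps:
A(q) = 3/2 (A(q) = 3*(½) = 3/2)
f(P) = 3 + 6*P
-7 + 3*f(A(2)) = -7 + 3*(3 + 6*(3/2)) = -7 + 3*(3 + 9) = -7 + 3*12 = -7 + 36 = 29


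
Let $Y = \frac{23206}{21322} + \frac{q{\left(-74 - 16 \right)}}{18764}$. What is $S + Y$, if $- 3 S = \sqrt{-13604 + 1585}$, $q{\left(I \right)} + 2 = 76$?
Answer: $\frac{109253803}{100021502} - \frac{i \sqrt{12019}}{3} \approx 1.0923 - 36.544 i$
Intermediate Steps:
$q{\left(I \right)} = 74$ ($q{\left(I \right)} = -2 + 76 = 74$)
$S = - \frac{i \sqrt{12019}}{3}$ ($S = - \frac{\sqrt{-13604 + 1585}}{3} = - \frac{\sqrt{-12019}}{3} = - \frac{i \sqrt{12019}}{3} \approx - 36.544 i$)
$Y = \frac{109253803}{100021502}$ ($Y = \frac{23206}{21322} + \frac{74}{18764} = 23206 \cdot \frac{1}{21322} + 74 \cdot \frac{1}{18764} = \frac{11603}{10661} + \frac{37}{9382} = \frac{109253803}{100021502} \approx 1.0923$)
$S + Y = - \frac{i \sqrt{12019}}{3} + \frac{109253803}{100021502} = \frac{109253803}{100021502} - \frac{i \sqrt{12019}}{3}$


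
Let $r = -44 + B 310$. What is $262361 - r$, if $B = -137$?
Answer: $304875$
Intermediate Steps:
$r = -42514$ ($r = -44 - 42470 = -42514$)
$262361 - r = 262361 - -42514 = 262361 + 42514 = 304875$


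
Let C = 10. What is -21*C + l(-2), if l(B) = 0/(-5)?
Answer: -210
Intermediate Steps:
l(B) = 0 (l(B) = 0*(-⅕) = 0)
-21*C + l(-2) = -21*10 + 0 = -210 + 0 = -210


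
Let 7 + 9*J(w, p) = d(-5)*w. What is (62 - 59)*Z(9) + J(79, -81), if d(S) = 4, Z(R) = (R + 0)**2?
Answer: 832/3 ≈ 277.33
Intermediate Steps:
Z(R) = R**2
J(w, p) = -7/9 + 4*w/9 (J(w, p) = -7/9 + (4*w)/9 = -7/9 + 4*w/9)
(62 - 59)*Z(9) + J(79, -81) = (62 - 59)*9**2 + (-7/9 + (4/9)*79) = 3*81 + (-7/9 + 316/9) = 243 + 103/3 = 832/3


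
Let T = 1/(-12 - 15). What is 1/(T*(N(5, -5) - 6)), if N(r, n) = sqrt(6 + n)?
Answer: 27/5 ≈ 5.4000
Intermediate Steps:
T = -1/27 (T = 1/(-27) = -1/27 ≈ -0.037037)
1/(T*(N(5, -5) - 6)) = 1/(-(sqrt(6 - 5) - 6)/27) = 1/(-(sqrt(1) - 6)/27) = 1/(-(1 - 6)/27) = 1/(-1/27*(-5)) = 1/(5/27) = 27/5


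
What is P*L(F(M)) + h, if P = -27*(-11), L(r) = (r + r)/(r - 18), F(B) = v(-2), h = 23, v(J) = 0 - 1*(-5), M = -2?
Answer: -2671/13 ≈ -205.46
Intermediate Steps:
v(J) = 5 (v(J) = 0 + 5 = 5)
F(B) = 5
L(r) = 2*r/(-18 + r) (L(r) = (2*r)/(-18 + r) = 2*r/(-18 + r))
P = 297
P*L(F(M)) + h = 297*(2*5/(-18 + 5)) + 23 = 297*(2*5/(-13)) + 23 = 297*(2*5*(-1/13)) + 23 = 297*(-10/13) + 23 = -2970/13 + 23 = -2671/13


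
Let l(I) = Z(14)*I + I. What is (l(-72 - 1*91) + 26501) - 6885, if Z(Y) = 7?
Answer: 18312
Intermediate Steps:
l(I) = 8*I (l(I) = 7*I + I = 8*I)
(l(-72 - 1*91) + 26501) - 6885 = (8*(-72 - 1*91) + 26501) - 6885 = (8*(-72 - 91) + 26501) - 6885 = (8*(-163) + 26501) - 6885 = (-1304 + 26501) - 6885 = 25197 - 6885 = 18312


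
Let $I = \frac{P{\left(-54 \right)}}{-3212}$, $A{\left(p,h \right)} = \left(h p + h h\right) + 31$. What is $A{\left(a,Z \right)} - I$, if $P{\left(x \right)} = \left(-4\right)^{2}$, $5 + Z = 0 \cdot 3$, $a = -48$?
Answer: $\frac{237692}{803} \approx 296.0$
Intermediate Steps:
$Z = -5$ ($Z = -5 + 0 \cdot 3 = -5 + 0 = -5$)
$P{\left(x \right)} = 16$
$A{\left(p,h \right)} = 31 + h^{2} + h p$ ($A{\left(p,h \right)} = \left(h p + h^{2}\right) + 31 = \left(h^{2} + h p\right) + 31 = 31 + h^{2} + h p$)
$I = - \frac{4}{803}$ ($I = \frac{16}{-3212} = 16 \left(- \frac{1}{3212}\right) = - \frac{4}{803} \approx -0.0049813$)
$A{\left(a,Z \right)} - I = \left(31 + \left(-5\right)^{2} - -240\right) - - \frac{4}{803} = \left(31 + 25 + 240\right) + \frac{4}{803} = 296 + \frac{4}{803} = \frac{237692}{803}$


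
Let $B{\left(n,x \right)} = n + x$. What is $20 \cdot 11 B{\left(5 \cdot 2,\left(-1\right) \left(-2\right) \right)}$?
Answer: $2640$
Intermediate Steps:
$20 \cdot 11 B{\left(5 \cdot 2,\left(-1\right) \left(-2\right) \right)} = 20 \cdot 11 \left(5 \cdot 2 - -2\right) = 220 \left(10 + 2\right) = 220 \cdot 12 = 2640$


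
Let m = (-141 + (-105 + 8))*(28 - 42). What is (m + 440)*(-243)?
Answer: -916596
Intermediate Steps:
m = 3332 (m = (-141 - 97)*(-14) = -238*(-14) = 3332)
(m + 440)*(-243) = (3332 + 440)*(-243) = 3772*(-243) = -916596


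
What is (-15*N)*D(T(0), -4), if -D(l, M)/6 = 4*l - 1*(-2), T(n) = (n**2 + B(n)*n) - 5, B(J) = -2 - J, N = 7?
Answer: -11340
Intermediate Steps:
T(n) = -5 + n**2 + n*(-2 - n) (T(n) = (n**2 + (-2 - n)*n) - 5 = (n**2 + n*(-2 - n)) - 5 = -5 + n**2 + n*(-2 - n))
D(l, M) = -12 - 24*l (D(l, M) = -6*(4*l - 1*(-2)) = -6*(4*l + 2) = -6*(2 + 4*l) = -12 - 24*l)
(-15*N)*D(T(0), -4) = (-15*7)*(-12 - 24*(-5 - 2*0)) = -105*(-12 - 24*(-5 + 0)) = -105*(-12 - 24*(-5)) = -105*(-12 + 120) = -105*108 = -11340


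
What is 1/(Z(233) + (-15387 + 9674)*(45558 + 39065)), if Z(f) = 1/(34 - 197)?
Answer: -163/78802545438 ≈ -2.0685e-9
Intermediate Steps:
Z(f) = -1/163 (Z(f) = 1/(-163) = -1/163)
1/(Z(233) + (-15387 + 9674)*(45558 + 39065)) = 1/(-1/163 + (-15387 + 9674)*(45558 + 39065)) = 1/(-1/163 - 5713*84623) = 1/(-1/163 - 483451199) = 1/(-78802545438/163) = -163/78802545438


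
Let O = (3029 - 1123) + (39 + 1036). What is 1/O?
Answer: 1/2981 ≈ 0.00033546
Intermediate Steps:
O = 2981 (O = 1906 + 1075 = 2981)
1/O = 1/2981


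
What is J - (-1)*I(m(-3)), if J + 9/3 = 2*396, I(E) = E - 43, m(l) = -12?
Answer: 734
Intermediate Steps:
I(E) = -43 + E
J = 789 (J = -3 + 2*396 = -3 + 792 = 789)
J - (-1)*I(m(-3)) = 789 - (-1)*(-43 - 12) = 789 - (-1)*(-55) = 789 - 1*55 = 789 - 55 = 734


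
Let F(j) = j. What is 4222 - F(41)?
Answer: 4181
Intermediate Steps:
4222 - F(41) = 4222 - 1*41 = 4222 - 41 = 4181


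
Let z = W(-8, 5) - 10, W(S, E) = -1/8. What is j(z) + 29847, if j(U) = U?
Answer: 238695/8 ≈ 29837.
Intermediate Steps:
W(S, E) = -⅛ (W(S, E) = -1*⅛ = -⅛)
z = -81/8 (z = -⅛ - 10 = -81/8 ≈ -10.125)
j(z) + 29847 = -81/8 + 29847 = 238695/8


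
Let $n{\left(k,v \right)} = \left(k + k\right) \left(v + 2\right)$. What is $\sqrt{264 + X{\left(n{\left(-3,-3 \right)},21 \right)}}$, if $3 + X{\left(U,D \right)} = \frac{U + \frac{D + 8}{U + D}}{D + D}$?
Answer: $\frac{\sqrt{4146310}}{126} \approx 16.161$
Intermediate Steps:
$n{\left(k,v \right)} = 2 k \left(2 + v\right)$
$X{\left(U,D \right)} = -3 + \frac{U + \frac{8 + D}{D + U}}{2 D}$ ($X{\left(U,D \right)} = -3 + \frac{U + \frac{D + 8}{U + D}}{D + D} = -3 + \frac{U + \frac{8 + D}{D + U}}{2 D}$)
$\sqrt{264 + X{\left(n{\left(-3,-3 \right)},21 \right)}} = \sqrt{264 + \frac{8 + 21 + \left(2 \left(-3\right) \left(2 - 3\right)\right)^{2} - 6 \cdot 21^{2} - 105 \cdot 2 \left(-3\right) \left(2 - 3\right)}{2 \cdot 21 \left(21 + 2 \left(-3\right) \left(2 - 3\right)\right)}} = \sqrt{264 + \frac{1}{2} \cdot \frac{1}{21} \frac{1}{21 + 2 \left(-3\right) \left(-1\right)} \left(8 + 21 + \left(2 \left(-3\right) \left(-1\right)\right)^{2} - 2646 - 105 \cdot 2 \left(-3\right) \left(-1\right)\right)} = \sqrt{264 + \frac{1}{2} \cdot \frac{1}{21} \frac{1}{21 + 6} \left(8 + 21 + 6^{2} - 2646 - 105 \cdot 6\right)} = \sqrt{264 + \frac{1}{2} \cdot \frac{1}{21} \cdot \frac{1}{27} \left(8 + 21 + 36 - 2646 - 630\right)} = \sqrt{264 + \frac{1}{2} \cdot \frac{1}{21} \cdot \frac{1}{27} \left(-3211\right)} = \sqrt{264 - \frac{3211}{1134}} = \sqrt{\frac{296165}{1134}} = \frac{\sqrt{4146310}}{126}$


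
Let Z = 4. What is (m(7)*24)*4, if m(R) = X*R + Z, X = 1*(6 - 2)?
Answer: 3072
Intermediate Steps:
X = 4 (X = 1*4 = 4)
m(R) = 4 + 4*R (m(R) = 4*R + 4 = 4 + 4*R)
(m(7)*24)*4 = ((4 + 4*7)*24)*4 = ((4 + 28)*24)*4 = (32*24)*4 = 768*4 = 3072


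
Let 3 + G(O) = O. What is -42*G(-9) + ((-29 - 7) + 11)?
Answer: 479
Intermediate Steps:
G(O) = -3 + O
-42*G(-9) + ((-29 - 7) + 11) = -42*(-3 - 9) + ((-29 - 7) + 11) = -42*(-12) + (-36 + 11) = 504 - 25 = 479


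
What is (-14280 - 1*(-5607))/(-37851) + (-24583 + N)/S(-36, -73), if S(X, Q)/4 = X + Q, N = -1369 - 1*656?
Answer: 84243403/1375253 ≈ 61.257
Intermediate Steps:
N = -2025 (N = -1369 - 656 = -2025)
S(X, Q) = 4*Q + 4*X (S(X, Q) = 4*(X + Q) = 4*(Q + X) = 4*Q + 4*X)
(-14280 - 1*(-5607))/(-37851) + (-24583 + N)/S(-36, -73) = (-14280 - 1*(-5607))/(-37851) + (-24583 - 2025)/(4*(-73) + 4*(-36)) = (-14280 + 5607)*(-1/37851) - 26608/(-292 - 144) = -8673*(-1/37851) - 26608/(-436) = 2891/12617 - 26608*(-1/436) = 2891/12617 + 6652/109 = 84243403/1375253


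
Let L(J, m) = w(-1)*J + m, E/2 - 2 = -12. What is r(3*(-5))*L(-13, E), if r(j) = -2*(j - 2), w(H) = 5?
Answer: -2890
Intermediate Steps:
E = -20 (E = 4 + 2*(-12) = 4 - 24 = -20)
L(J, m) = m + 5*J (L(J, m) = 5*J + m = m + 5*J)
r(j) = 4 - 2*j (r(j) = -2*(-2 + j) = 4 - 2*j)
r(3*(-5))*L(-13, E) = (4 - 6*(-5))*(-20 + 5*(-13)) = (4 - 2*(-15))*(-20 - 65) = (4 + 30)*(-85) = 34*(-85) = -2890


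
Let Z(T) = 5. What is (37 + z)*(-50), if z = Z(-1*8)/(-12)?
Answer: -10975/6 ≈ -1829.2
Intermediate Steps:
z = -5/12 (z = 5/(-12) = 5*(-1/12) = -5/12 ≈ -0.41667)
(37 + z)*(-50) = (37 - 5/12)*(-50) = (439/12)*(-50) = -10975/6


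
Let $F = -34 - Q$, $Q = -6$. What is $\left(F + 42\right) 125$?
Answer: $1750$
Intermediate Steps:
$F = -28$ ($F = -34 - -6 = -34 + 6 = -28$)
$\left(F + 42\right) 125 = \left(-28 + 42\right) 125 = 14 \cdot 125 = 1750$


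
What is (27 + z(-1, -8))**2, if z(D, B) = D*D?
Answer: 784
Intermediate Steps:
z(D, B) = D**2
(27 + z(-1, -8))**2 = (27 + (-1)**2)**2 = (27 + 1)**2 = 28**2 = 784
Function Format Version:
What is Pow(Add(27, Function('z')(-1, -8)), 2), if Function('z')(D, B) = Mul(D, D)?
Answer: 784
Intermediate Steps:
Function('z')(D, B) = Pow(D, 2)
Pow(Add(27, Function('z')(-1, -8)), 2) = Pow(Add(27, Pow(-1, 2)), 2) = Pow(Add(27, 1), 2) = Pow(28, 2) = 784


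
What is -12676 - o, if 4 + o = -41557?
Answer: 28885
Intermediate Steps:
o = -41561 (o = -4 - 41557 = -41561)
-12676 - o = -12676 - 1*(-41561) = -12676 + 41561 = 28885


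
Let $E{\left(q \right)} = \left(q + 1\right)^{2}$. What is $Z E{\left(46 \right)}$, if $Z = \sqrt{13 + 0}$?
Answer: $2209 \sqrt{13} \approx 7964.7$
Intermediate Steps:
$E{\left(q \right)} = \left(1 + q\right)^{2}$
$Z = \sqrt{13} \approx 3.6056$
$Z E{\left(46 \right)} = \sqrt{13} \left(1 + 46\right)^{2} = \sqrt{13} \cdot 47^{2} = \sqrt{13} \cdot 2209 = 2209 \sqrt{13}$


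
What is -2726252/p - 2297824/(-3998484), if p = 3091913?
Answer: -949050776164/3090741164973 ≈ -0.30706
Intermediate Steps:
-2726252/p - 2297824/(-3998484) = -2726252/3091913 - 2297824/(-3998484) = -2726252*1/3091913 - 2297824*(-1/3998484) = -2726252/3091913 + 574456/999621 = -949050776164/3090741164973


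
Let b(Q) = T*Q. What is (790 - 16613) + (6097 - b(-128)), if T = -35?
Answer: -14206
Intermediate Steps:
b(Q) = -35*Q
(790 - 16613) + (6097 - b(-128)) = (790 - 16613) + (6097 - (-35)*(-128)) = -15823 + (6097 - 1*4480) = -15823 + (6097 - 4480) = -15823 + 1617 = -14206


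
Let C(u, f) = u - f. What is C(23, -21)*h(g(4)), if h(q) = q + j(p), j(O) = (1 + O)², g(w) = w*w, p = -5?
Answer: 1408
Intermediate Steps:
g(w) = w²
h(q) = 16 + q (h(q) = q + (1 - 5)² = q + (-4)² = q + 16 = 16 + q)
C(23, -21)*h(g(4)) = (23 - 1*(-21))*(16 + 4²) = (23 + 21)*(16 + 16) = 44*32 = 1408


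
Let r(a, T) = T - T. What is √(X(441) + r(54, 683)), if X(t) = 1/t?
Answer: 1/21 ≈ 0.047619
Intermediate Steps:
r(a, T) = 0
√(X(441) + r(54, 683)) = √(1/441 + 0) = √(1/441) = 1/21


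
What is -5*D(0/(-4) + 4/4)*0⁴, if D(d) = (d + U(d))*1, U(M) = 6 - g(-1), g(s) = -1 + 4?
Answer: 0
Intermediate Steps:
g(s) = 3
U(M) = 3 (U(M) = 6 - 1*3 = 6 - 3 = 3)
D(d) = 3 + d (D(d) = (d + 3)*1 = (3 + d)*1 = 3 + d)
-5*D(0/(-4) + 4/4)*0⁴ = -5*(3 + (0/(-4) + 4/4))*0⁴ = -5*(3 + (0*(-¼) + 4*(¼)))*0 = -5*(3 + (0 + 1))*0 = -5*(3 + 1)*0 = -5*4*0 = -20*0 = 0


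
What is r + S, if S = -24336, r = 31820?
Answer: 7484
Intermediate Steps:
r + S = 31820 - 24336 = 7484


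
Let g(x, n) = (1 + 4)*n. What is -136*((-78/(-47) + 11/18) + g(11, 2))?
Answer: -705908/423 ≈ -1668.8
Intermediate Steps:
g(x, n) = 5*n
-136*((-78/(-47) + 11/18) + g(11, 2)) = -136*((-78/(-47) + 11/18) + 5*2) = -136*((-78*(-1/47) + 11*(1/18)) + 10) = -136*((78/47 + 11/18) + 10) = -136*(1921/846 + 10) = -136*10381/846 = -705908/423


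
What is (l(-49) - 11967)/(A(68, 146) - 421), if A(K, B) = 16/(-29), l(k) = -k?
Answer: 345622/12225 ≈ 28.272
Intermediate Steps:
A(K, B) = -16/29 (A(K, B) = 16*(-1/29) = -16/29)
(l(-49) - 11967)/(A(68, 146) - 421) = (-1*(-49) - 11967)/(-16/29 - 421) = (49 - 11967)/(-12225/29) = -11918*(-29/12225) = 345622/12225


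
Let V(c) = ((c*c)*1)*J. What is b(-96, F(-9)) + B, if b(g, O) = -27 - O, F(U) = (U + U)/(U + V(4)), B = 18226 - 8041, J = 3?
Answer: 132060/13 ≈ 10158.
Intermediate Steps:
V(c) = 3*c**2 (V(c) = ((c*c)*1)*3 = (c**2*1)*3 = c**2*3 = 3*c**2)
B = 10185
F(U) = 2*U/(48 + U) (F(U) = (U + U)/(U + 3*4**2) = (2*U)/(U + 3*16) = (2*U)/(U + 48) = (2*U)/(48 + U) = 2*U/(48 + U))
b(-96, F(-9)) + B = (-27 - 2*(-9)/(48 - 9)) + 10185 = (-27 - 2*(-9)/39) + 10185 = (-27 - 1*(-6/13)) + 10185 = (-27 + 6/13) + 10185 = -345/13 + 10185 = 132060/13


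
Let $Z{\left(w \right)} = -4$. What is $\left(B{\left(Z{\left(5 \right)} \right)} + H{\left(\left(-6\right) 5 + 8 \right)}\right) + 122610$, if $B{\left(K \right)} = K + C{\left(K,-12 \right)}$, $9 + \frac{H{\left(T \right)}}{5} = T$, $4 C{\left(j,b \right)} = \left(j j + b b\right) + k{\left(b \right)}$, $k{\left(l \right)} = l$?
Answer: $122488$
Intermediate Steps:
$C{\left(j,b \right)} = \frac{b}{4} + \frac{b^{2}}{4} + \frac{j^{2}}{4}$ ($C{\left(j,b \right)} = \frac{\left(j j + b b\right) + b}{4} = \frac{\left(j^{2} + b^{2}\right) + b}{4} = \frac{\left(b^{2} + j^{2}\right) + b}{4} = \frac{b + b^{2} + j^{2}}{4} = \frac{b}{4} + \frac{b^{2}}{4} + \frac{j^{2}}{4}$)
$H{\left(T \right)} = -45 + 5 T$
$B{\left(K \right)} = 33 + K + \frac{K^{2}}{4}$ ($B{\left(K \right)} = K + \left(\frac{1}{4} \left(-12\right) + \frac{\left(-12\right)^{2}}{4} + \frac{K^{2}}{4}\right) = K + \left(-3 + \frac{1}{4} \cdot 144 + \frac{K^{2}}{4}\right) = K + \left(-3 + 36 + \frac{K^{2}}{4}\right) = K + \left(33 + \frac{K^{2}}{4}\right) = 33 + K + \frac{K^{2}}{4}$)
$\left(B{\left(Z{\left(5 \right)} \right)} + H{\left(\left(-6\right) 5 + 8 \right)}\right) + 122610 = \left(\left(33 - 4 + \frac{\left(-4\right)^{2}}{4}\right) + \left(-45 + 5 \left(\left(-6\right) 5 + 8\right)\right)\right) + 122610 = \left(\left(33 - 4 + \frac{1}{4} \cdot 16\right) + \left(-45 + 5 \left(-30 + 8\right)\right)\right) + 122610 = \left(\left(33 - 4 + 4\right) + \left(-45 + 5 \left(-22\right)\right)\right) + 122610 = \left(33 - 155\right) + 122610 = -122 + 122610 = 122488$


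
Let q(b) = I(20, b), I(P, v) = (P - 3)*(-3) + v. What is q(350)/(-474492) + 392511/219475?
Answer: 186177706387/104139131700 ≈ 1.7878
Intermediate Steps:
I(P, v) = 9 + v - 3*P (I(P, v) = (-3 + P)*(-3) + v = (9 - 3*P) + v = 9 + v - 3*P)
q(b) = -51 + b (q(b) = 9 + b - 3*20 = 9 + b - 60 = -51 + b)
q(350)/(-474492) + 392511/219475 = (-51 + 350)/(-474492) + 392511/219475 = 299*(-1/474492) + 392511*(1/219475) = -299/474492 + 392511/219475 = 186177706387/104139131700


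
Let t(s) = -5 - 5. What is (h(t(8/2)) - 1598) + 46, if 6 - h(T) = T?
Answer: -1536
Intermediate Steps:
t(s) = -10
h(T) = 6 - T
(h(t(8/2)) - 1598) + 46 = ((6 - 1*(-10)) - 1598) + 46 = ((6 + 10) - 1598) + 46 = (16 - 1598) + 46 = -1582 + 46 = -1536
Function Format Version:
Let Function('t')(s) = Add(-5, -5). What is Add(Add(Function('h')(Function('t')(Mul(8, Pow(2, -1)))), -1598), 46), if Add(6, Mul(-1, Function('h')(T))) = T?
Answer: -1536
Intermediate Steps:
Function('t')(s) = -10
Function('h')(T) = Add(6, Mul(-1, T))
Add(Add(Function('h')(Function('t')(Mul(8, Pow(2, -1)))), -1598), 46) = Add(Add(Add(6, Mul(-1, -10)), -1598), 46) = Add(Add(Add(6, 10), -1598), 46) = Add(Add(16, -1598), 46) = Add(-1582, 46) = -1536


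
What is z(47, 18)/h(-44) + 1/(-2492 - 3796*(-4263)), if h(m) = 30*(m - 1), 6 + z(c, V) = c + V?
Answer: -87863197/2010430800 ≈ -0.043704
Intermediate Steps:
z(c, V) = -6 + V + c (z(c, V) = -6 + (c + V) = -6 + (V + c) = -6 + V + c)
h(m) = -30 + 30*m (h(m) = 30*(-1 + m) = -30 + 30*m)
z(47, 18)/h(-44) + 1/(-2492 - 3796*(-4263)) = (-6 + 18 + 47)/(-30 + 30*(-44)) + 1/(-2492 - 3796*(-4263)) = 59/(-30 - 1320) - 1/4263/(-6288) = 59/(-1350) - 1/6288*(-1/4263) = 59*(-1/1350) + 1/26805744 = -59/1350 + 1/26805744 = -87863197/2010430800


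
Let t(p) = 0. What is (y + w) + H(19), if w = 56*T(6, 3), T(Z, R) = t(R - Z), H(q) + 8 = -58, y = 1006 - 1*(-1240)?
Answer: 2180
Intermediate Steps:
y = 2246 (y = 1006 + 1240 = 2246)
H(q) = -66 (H(q) = -8 - 58 = -66)
T(Z, R) = 0
w = 0 (w = 56*0 = 0)
(y + w) + H(19) = (2246 + 0) - 66 = 2246 - 66 = 2180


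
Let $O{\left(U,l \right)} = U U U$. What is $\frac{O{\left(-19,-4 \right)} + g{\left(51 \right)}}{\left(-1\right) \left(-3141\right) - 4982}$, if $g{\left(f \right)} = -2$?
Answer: $\frac{6861}{1841} \approx 3.7268$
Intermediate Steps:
$O{\left(U,l \right)} = U^{3}$ ($O{\left(U,l \right)} = U^{2} U = U^{3}$)
$\frac{O{\left(-19,-4 \right)} + g{\left(51 \right)}}{\left(-1\right) \left(-3141\right) - 4982} = \frac{\left(-19\right)^{3} - 2}{\left(-1\right) \left(-3141\right) - 4982} = \frac{-6859 - 2}{3141 - 4982} = - \frac{6861}{-1841} = \left(-6861\right) \left(- \frac{1}{1841}\right) = \frac{6861}{1841}$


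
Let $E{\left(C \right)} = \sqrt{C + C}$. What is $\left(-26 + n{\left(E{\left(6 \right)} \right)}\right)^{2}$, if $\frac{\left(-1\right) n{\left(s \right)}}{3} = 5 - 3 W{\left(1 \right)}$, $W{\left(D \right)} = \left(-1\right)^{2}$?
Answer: $1024$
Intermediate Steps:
$E{\left(C \right)} = \sqrt{2} \sqrt{C}$ ($E{\left(C \right)} = \sqrt{2 C} = \sqrt{2} \sqrt{C}$)
$W{\left(D \right)} = 1$
$n{\left(s \right)} = -6$ ($n{\left(s \right)} = - 3 \left(5 - 3\right) = \left(-3\right) 2 = -6$)
$\left(-26 + n{\left(E{\left(6 \right)} \right)}\right)^{2} = \left(-26 - 6\right)^{2} = \left(-32\right)^{2} = 1024$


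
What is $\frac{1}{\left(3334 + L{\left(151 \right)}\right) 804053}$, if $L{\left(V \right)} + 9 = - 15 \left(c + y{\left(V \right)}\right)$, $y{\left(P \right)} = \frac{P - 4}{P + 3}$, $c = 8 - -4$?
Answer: $\frac{22}{55379150375} \approx 3.9726 \cdot 10^{-10}$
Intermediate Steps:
$c = 12$ ($c = 8 + 4 = 12$)
$y{\left(P \right)} = \frac{-4 + P}{3 + P}$
$L{\left(V \right)} = -189 - \frac{15 \left(-4 + V\right)}{3 + V}$ ($L{\left(V \right)} = -9 - 15 \left(12 + \frac{-4 + V}{3 + V}\right) = -9 - \left(180 + \frac{15 \left(-4 + V\right)}{3 + V}\right) = -189 - \frac{15 \left(-4 + V\right)}{3 + V}$)
$\frac{1}{\left(3334 + L{\left(151 \right)}\right) 804053} = \frac{1}{\left(3334 + \frac{3 \left(-169 - 10268\right)}{3 + 151}\right) 804053} = \frac{1}{3334 + \frac{3 \left(-169 - 10268\right)}{154}} \cdot \frac{1}{804053} = \frac{1}{3334 + 3 \cdot \frac{1}{154} \left(-10437\right)} \frac{1}{804053} = \frac{1}{3334 - \frac{4473}{22}} \cdot \frac{1}{804053} = \frac{1}{\frac{68875}{22}} \cdot \frac{1}{804053} = \frac{22}{68875} \cdot \frac{1}{804053} = \frac{22}{55379150375}$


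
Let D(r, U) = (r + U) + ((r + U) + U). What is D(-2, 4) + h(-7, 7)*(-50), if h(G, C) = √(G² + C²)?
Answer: 8 - 350*√2 ≈ -486.97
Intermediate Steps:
h(G, C) = √(C² + G²)
D(r, U) = 2*r + 3*U (D(r, U) = (U + r) + ((U + r) + U) = (U + r) + (r + 2*U) = 2*r + 3*U)
D(-2, 4) + h(-7, 7)*(-50) = (2*(-2) + 3*4) + √(7² + (-7)²)*(-50) = (-4 + 12) + √(49 + 49)*(-50) = 8 + √98*(-50) = 8 + (7*√2)*(-50) = 8 - 350*√2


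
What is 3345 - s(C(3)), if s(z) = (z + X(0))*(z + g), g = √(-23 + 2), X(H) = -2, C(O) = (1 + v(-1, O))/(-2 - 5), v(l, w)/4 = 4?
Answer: 163378/49 + 31*I*√21/7 ≈ 3334.2 + 20.294*I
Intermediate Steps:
v(l, w) = 16 (v(l, w) = 4*4 = 16)
C(O) = -17/7 (C(O) = (1 + 16)/(-2 - 5) = 17/(-7) = 17*(-⅐) = -17/7)
g = I*√21 (g = √(-21) = I*√21 ≈ 4.5826*I)
s(z) = (-2 + z)*(z + I*√21) (s(z) = (z - 2)*(z + I*√21) = (-2 + z)*(z + I*√21))
3345 - s(C(3)) = 3345 - ((-17/7)² - 2*(-17/7) - 2*I*√21 + I*(-17/7)*√21) = 3345 - (289/49 + 34/7 - 2*I*√21 - 17*I*√21/7) = 3345 - (527/49 - 31*I*√21/7) = 3345 + (-527/49 + 31*I*√21/7) = 163378/49 + 31*I*√21/7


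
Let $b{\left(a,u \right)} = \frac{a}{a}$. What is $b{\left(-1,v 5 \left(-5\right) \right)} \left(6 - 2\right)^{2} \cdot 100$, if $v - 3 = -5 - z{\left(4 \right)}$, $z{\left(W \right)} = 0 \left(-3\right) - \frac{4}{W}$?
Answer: $1600$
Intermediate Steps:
$z{\left(W \right)} = - \frac{4}{W}$ ($z{\left(W \right)} = 0 - \frac{4}{W} = - \frac{4}{W}$)
$v = -1$ ($v = 3 - \left(5 - \frac{4}{4}\right) = 3 - \left(5 - 1\right) = 3 - 4 = -1$)
$b{\left(a,u \right)} = 1$
$b{\left(-1,v 5 \left(-5\right) \right)} \left(6 - 2\right)^{2} \cdot 100 = 1 \left(6 - 2\right)^{2} \cdot 100 = 1 \cdot 4^{2} \cdot 100 = 1 \cdot 16 \cdot 100 = 16 \cdot 100 = 1600$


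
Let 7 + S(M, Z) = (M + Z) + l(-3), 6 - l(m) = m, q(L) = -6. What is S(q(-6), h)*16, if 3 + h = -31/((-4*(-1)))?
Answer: -236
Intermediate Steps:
l(m) = 6 - m
h = -43/4 (h = -3 - 31/((-4*(-1))) = -3 - 31/4 = -43/4 ≈ -10.750)
S(M, Z) = 2 + M + Z (S(M, Z) = -7 + ((M + Z) + (6 - 1*(-3))) = -7 + ((M + Z) + (6 + 3)) = -7 + ((M + Z) + 9) = -7 + (9 + M + Z) = 2 + M + Z)
S(q(-6), h)*16 = (2 - 6 - 43/4)*16 = -59/4*16 = -236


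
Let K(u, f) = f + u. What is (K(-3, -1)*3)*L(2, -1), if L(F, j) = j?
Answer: 12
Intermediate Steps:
(K(-3, -1)*3)*L(2, -1) = ((-1 - 3)*3)*(-1) = -4*3*(-1) = -12*(-1) = 12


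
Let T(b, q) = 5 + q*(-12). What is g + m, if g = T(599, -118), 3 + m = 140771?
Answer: 142189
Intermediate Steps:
m = 140768 (m = -3 + 140771 = 140768)
T(b, q) = 5 - 12*q
g = 1421 (g = 5 - 12*(-118) = 5 + 1416 = 1421)
g + m = 1421 + 140768 = 142189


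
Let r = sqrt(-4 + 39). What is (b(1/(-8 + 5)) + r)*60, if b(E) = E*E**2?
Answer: -20/9 + 60*sqrt(35) ≈ 352.74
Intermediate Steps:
b(E) = E**3
r = sqrt(35) ≈ 5.9161
(b(1/(-8 + 5)) + r)*60 = ((1/(-8 + 5))**3 + sqrt(35))*60 = ((1/(-3))**3 + sqrt(35))*60 = ((-1/3)**3 + sqrt(35))*60 = (-1/27 + sqrt(35))*60 = -20/9 + 60*sqrt(35)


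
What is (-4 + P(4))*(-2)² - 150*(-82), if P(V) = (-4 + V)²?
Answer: 12284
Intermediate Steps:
(-4 + P(4))*(-2)² - 150*(-82) = (-4 + (-4 + 4)²)*(-2)² - 150*(-82) = (-4 + 0²)*4 + 12300 = (-4 + 0)*4 + 12300 = -4*4 + 12300 = -16 + 12300 = 12284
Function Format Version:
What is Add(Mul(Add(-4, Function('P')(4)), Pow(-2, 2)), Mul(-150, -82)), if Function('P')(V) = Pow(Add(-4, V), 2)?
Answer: 12284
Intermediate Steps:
Add(Mul(Add(-4, Function('P')(4)), Pow(-2, 2)), Mul(-150, -82)) = Add(Mul(Add(-4, Pow(Add(-4, 4), 2)), Pow(-2, 2)), Mul(-150, -82)) = Add(Mul(Add(-4, Pow(0, 2)), 4), 12300) = Add(Mul(Add(-4, 0), 4), 12300) = Add(Mul(-4, 4), 12300) = Add(-16, 12300) = 12284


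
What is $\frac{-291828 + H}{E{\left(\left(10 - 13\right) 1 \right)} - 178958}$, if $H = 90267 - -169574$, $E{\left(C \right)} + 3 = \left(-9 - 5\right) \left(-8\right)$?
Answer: $\frac{31987}{178849} \approx 0.17885$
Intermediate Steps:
$E{\left(C \right)} = 109$ ($E{\left(C \right)} = -3 + \left(-9 - 5\right) \left(-8\right) = -3 - -112 = -3 + 112 = 109$)
$H = 259841$ ($H = 90267 + 169574 = 259841$)
$\frac{-291828 + H}{E{\left(\left(10 - 13\right) 1 \right)} - 178958} = \frac{-291828 + 259841}{109 - 178958} = - \frac{31987}{-178849} = \left(-31987\right) \left(- \frac{1}{178849}\right) = \frac{31987}{178849}$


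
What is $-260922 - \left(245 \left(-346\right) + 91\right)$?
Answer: $-176243$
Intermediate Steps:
$-260922 - \left(245 \left(-346\right) + 91\right) = -260922 - \left(-84770 + 91\right) = -260922 - -84679 = -260922 + 84679 = -176243$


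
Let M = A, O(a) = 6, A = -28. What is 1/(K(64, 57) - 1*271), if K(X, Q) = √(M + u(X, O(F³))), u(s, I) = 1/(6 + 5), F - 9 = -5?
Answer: -2981/808158 - I*√3377/808158 ≈ -0.0036886 - 7.1907e-5*I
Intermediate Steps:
F = 4 (F = 9 - 5 = 4)
M = -28
u(s, I) = 1/11
K(X, Q) = I*√3377/11 (K(X, Q) = √(-28 + 1/11) = √(-307/11) = I*√3377/11)
1/(K(64, 57) - 1*271) = 1/(I*√3377/11 - 1*271) = 1/(I*√3377/11 - 271) = 1/(-271 + I*√3377/11)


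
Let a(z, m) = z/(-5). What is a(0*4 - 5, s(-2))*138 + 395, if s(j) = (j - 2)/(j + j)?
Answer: 533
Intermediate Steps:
s(j) = (-2 + j)/(2*j) (s(j) = (-2 + j)/((2*j)) = (-2 + j)*(1/(2*j)) = (-2 + j)/(2*j))
a(z, m) = -z/5 (a(z, m) = z*(-1/5) = -z/5)
a(0*4 - 5, s(-2))*138 + 395 = -(0*4 - 5)/5*138 + 395 = -(0 - 5)/5*138 + 395 = -1/5*(-5)*138 + 395 = 1*138 + 395 = 138 + 395 = 533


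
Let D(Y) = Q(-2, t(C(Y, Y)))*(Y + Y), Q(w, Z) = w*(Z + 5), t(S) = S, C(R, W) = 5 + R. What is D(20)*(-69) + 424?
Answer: 166024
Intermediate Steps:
Q(w, Z) = w*(5 + Z)
D(Y) = 2*Y*(-20 - 2*Y) (D(Y) = (-2*(5 + (5 + Y)))*(Y + Y) = (-2*(10 + Y))*(2*Y) = (-20 - 2*Y)*(2*Y) = 2*Y*(-20 - 2*Y))
D(20)*(-69) + 424 = (4*20*(-10 - 1*20))*(-69) + 424 = (4*20*(-10 - 20))*(-69) + 424 = (4*20*(-30))*(-69) + 424 = -2400*(-69) + 424 = 165600 + 424 = 166024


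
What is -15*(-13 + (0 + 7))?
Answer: 90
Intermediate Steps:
-15*(-13 + (0 + 7)) = -15*(-13 + 7) = -15*(-6) = 90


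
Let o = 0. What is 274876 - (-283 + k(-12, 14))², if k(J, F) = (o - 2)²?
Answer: 197035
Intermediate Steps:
k(J, F) = 4 (k(J, F) = (0 - 2)² = (-2)² = 4)
274876 - (-283 + k(-12, 14))² = 274876 - (-283 + 4)² = 274876 - 1*(-279)² = 274876 - 1*77841 = 274876 - 77841 = 197035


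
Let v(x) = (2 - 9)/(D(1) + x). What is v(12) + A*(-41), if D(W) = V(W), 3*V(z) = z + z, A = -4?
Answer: 6211/38 ≈ 163.45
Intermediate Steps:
V(z) = 2*z/3 (V(z) = (z + z)/3 = (2*z)/3 = 2*z/3)
D(W) = 2*W/3
v(x) = -7/(⅔ + x) (v(x) = (2 - 9)/((⅔)*1 + x) = -7/(⅔ + x))
v(12) + A*(-41) = -21/(2 + 3*12) - 4*(-41) = -21/(2 + 36) + 164 = -21/38 + 164 = 6211/38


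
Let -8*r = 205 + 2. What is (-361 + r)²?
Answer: 9579025/64 ≈ 1.4967e+5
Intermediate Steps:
r = -207/8 (r = -(205 + 2)/8 = -⅛*207 = -207/8 ≈ -25.875)
(-361 + r)² = (-361 - 207/8)² = (-3095/8)² = 9579025/64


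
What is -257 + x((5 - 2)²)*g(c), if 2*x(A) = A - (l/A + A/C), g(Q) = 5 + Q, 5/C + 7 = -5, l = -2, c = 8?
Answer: -5099/90 ≈ -56.656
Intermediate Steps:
C = -5/12 (C = 5/(-7 - 5) = 5/(-12) = 5*(-1/12) = -5/12 ≈ -0.41667)
x(A) = 1/A + 17*A/10 (x(A) = (A - (-2/A + A/(-5/12)))/2 = (A - (-2/A + A*(-12/5)))/2 = (A - (-2/A - 12*A/5))/2 = (A + (2/A + 12*A/5))/2 = (2/A + 17*A/5)/2 = 1/A + 17*A/10)
-257 + x((5 - 2)²)*g(c) = -257 + (1/((5 - 2)²) + 17*(5 - 2)²/10)*(5 + 8) = -257 + (1/(3²) + (17/10)*3²)*13 = -257 + (1/9 + (17/10)*9)*13 = -257 + (⅑ + 153/10)*13 = -257 + (1387/90)*13 = -257 + 18031/90 = -5099/90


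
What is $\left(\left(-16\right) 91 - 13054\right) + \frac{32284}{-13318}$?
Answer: $- \frac{96638232}{6659} \approx -14512.0$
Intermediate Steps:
$\left(\left(-16\right) 91 - 13054\right) + \frac{32284}{-13318} = \left(-1456 - 13054\right) + 32284 \left(- \frac{1}{13318}\right) = -14510 - \frac{16142}{6659} = - \frac{96638232}{6659}$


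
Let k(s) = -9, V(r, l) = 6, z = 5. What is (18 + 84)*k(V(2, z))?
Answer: -918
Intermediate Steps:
(18 + 84)*k(V(2, z)) = (18 + 84)*(-9) = 102*(-9) = -918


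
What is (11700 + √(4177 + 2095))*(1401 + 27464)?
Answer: 337720500 + 1616440*√2 ≈ 3.4001e+8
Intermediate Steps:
(11700 + √(4177 + 2095))*(1401 + 27464) = (11700 + √6272)*28865 = (11700 + 56*√2)*28865 = 337720500 + 1616440*√2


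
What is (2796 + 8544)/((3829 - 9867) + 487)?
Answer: -1620/793 ≈ -2.0429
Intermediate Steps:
(2796 + 8544)/((3829 - 9867) + 487) = 11340/(-6038 + 487) = 11340/(-5551) = 11340*(-1/5551) = -1620/793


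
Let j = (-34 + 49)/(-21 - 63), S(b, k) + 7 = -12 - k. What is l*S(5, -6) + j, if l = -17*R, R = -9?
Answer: -55697/28 ≈ -1989.2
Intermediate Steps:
S(b, k) = -19 - k (S(b, k) = -7 + (-12 - k) = -19 - k)
j = -5/28 (j = 15/(-84) = 15*(-1/84) = -5/28 ≈ -0.17857)
l = 153 (l = -17*(-9) = 153)
l*S(5, -6) + j = 153*(-19 - 1*(-6)) - 5/28 = 153*(-19 + 6) - 5/28 = 153*(-13) - 5/28 = -1989 - 5/28 = -55697/28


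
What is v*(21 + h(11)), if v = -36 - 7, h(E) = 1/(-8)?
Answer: -7181/8 ≈ -897.63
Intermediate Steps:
h(E) = -⅛
v = -43
v*(21 + h(11)) = -43*(21 - ⅛) = -43*167/8 = -7181/8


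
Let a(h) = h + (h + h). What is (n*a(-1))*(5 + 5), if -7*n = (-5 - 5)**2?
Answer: 3000/7 ≈ 428.57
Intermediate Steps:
n = -100/7 (n = -(-5 - 5)**2/7 = -1/7*(-10)**2 = -1/7*100 = -100/7 ≈ -14.286)
a(h) = 3*h (a(h) = h + 2*h = 3*h)
(n*a(-1))*(5 + 5) = (-300*(-1)/7)*(5 + 5) = -100/7*(-3)*10 = (300/7)*10 = 3000/7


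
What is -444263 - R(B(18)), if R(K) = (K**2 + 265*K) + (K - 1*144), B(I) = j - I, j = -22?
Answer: -435079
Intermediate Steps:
B(I) = -22 - I
R(K) = -144 + K**2 + 266*K (R(K) = (K**2 + 265*K) + (K - 144) = (K**2 + 265*K) + (-144 + K) = -144 + K**2 + 266*K)
-444263 - R(B(18)) = -444263 - (-144 + (-22 - 1*18)**2 + 266*(-22 - 1*18)) = -444263 - (-144 + (-22 - 18)**2 + 266*(-22 - 18)) = -444263 - (-144 + (-40)**2 + 266*(-40)) = -444263 - (-144 + 1600 - 10640) = -444263 - 1*(-9184) = -444263 + 9184 = -435079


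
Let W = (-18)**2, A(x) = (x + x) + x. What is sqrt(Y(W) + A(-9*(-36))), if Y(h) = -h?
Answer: 18*sqrt(2) ≈ 25.456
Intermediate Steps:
A(x) = 3*x (A(x) = 2*x + x = 3*x)
W = 324
sqrt(Y(W) + A(-9*(-36))) = sqrt(-1*324 + 3*(-9*(-36))) = sqrt(-324 + 3*324) = sqrt(-324 + 972) = sqrt(648) = 18*sqrt(2)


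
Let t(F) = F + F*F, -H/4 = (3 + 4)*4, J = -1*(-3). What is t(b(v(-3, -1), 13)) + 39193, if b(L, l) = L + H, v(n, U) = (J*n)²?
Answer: 40123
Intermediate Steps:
J = 3
H = -112 (H = -4*(3 + 4)*4 = -28*4 = -4*28 = -112)
v(n, U) = 9*n² (v(n, U) = (3*n)² = 9*n²)
b(L, l) = -112 + L (b(L, l) = L - 112 = -112 + L)
t(F) = F + F²
t(b(v(-3, -1), 13)) + 39193 = (-112 + 9*(-3)²)*(1 + (-112 + 9*(-3)²)) + 39193 = (-112 + 9*9)*(1 + (-112 + 9*9)) + 39193 = (-112 + 81)*(1 + (-112 + 81)) + 39193 = -31*(1 - 31) + 39193 = -31*(-30) + 39193 = 930 + 39193 = 40123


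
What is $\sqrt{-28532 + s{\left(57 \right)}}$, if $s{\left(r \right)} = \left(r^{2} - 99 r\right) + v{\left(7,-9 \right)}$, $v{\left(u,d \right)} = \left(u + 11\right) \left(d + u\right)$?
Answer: $i \sqrt{30962} \approx 175.96 i$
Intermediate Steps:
$v{\left(u,d \right)} = \left(11 + u\right) \left(d + u\right)$
$s{\left(r \right)} = -36 + r^{2} - 99 r$ ($s{\left(r \right)} = \left(r^{2} - 99 r\right) + \left(7^{2} + 11 \left(-9\right) + 11 \cdot 7 - 63\right) = \left(r^{2} - 99 r\right) + \left(49 - 99 + 77 - 63\right) = \left(r^{2} - 99 r\right) - 36 = -36 + r^{2} - 99 r$)
$\sqrt{-28532 + s{\left(57 \right)}} = \sqrt{-28532 - \left(5679 - 3249\right)} = \sqrt{-28532 - 2430} = \sqrt{-30962} = i \sqrt{30962}$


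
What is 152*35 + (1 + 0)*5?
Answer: 5325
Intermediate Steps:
152*35 + (1 + 0)*5 = 5320 + 1*5 = 5320 + 5 = 5325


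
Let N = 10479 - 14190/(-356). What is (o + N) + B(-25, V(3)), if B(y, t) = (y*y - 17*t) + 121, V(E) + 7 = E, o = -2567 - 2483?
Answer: 1118349/178 ≈ 6282.9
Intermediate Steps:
o = -5050
V(E) = -7 + E
B(y, t) = 121 + y**2 - 17*t (B(y, t) = (y**2 - 17*t) + 121 = 121 + y**2 - 17*t)
N = 1872357/178 (N = 10479 - 14190*(-1)/356 = 10479 - 1*(-7095/178) = 10479 + 7095/178 = 1872357/178 ≈ 10519.)
(o + N) + B(-25, V(3)) = (-5050 + 1872357/178) + (121 + (-25)**2 - 17*(-7 + 3)) = 973457/178 + (121 + 625 - 17*(-4)) = 973457/178 + (121 + 625 + 68) = 973457/178 + 814 = 1118349/178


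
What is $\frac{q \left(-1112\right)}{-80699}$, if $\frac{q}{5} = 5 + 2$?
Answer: $\frac{38920}{80699} \approx 0.48229$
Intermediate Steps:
$q = 35$ ($q = 5 \left(5 + 2\right) = 5 \cdot 7 = 35$)
$\frac{q \left(-1112\right)}{-80699} = \frac{35 \left(-1112\right)}{-80699} = \left(-38920\right) \left(- \frac{1}{80699}\right) = \frac{38920}{80699}$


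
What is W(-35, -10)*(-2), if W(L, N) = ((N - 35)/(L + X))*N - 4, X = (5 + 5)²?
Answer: -76/13 ≈ -5.8462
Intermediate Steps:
X = 100 (X = 10² = 100)
W(L, N) = -4 + N*(-35 + N)/(100 + L) (W(L, N) = ((N - 35)/(L + 100))*N - 4 = ((-35 + N)/(100 + L))*N - 4 = N*(-35 + N)/(100 + L) - 4 = -4 + N*(-35 + N)/(100 + L))
W(-35, -10)*(-2) = ((-400 + (-10)² - 35*(-10) - 4*(-35))/(100 - 35))*(-2) = ((-400 + 100 + 350 + 140)/65)*(-2) = ((1/65)*190)*(-2) = (38/13)*(-2) = -76/13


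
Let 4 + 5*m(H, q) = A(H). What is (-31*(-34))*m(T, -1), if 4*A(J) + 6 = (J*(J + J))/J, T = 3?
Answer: -4216/5 ≈ -843.20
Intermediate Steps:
A(J) = -3/2 + J/2 (A(J) = -3/2 + ((J*(J + J))/J)/4 = -3/2 + ((J*(2*J))/J)/4 = -3/2 + ((2*J**2)/J)/4 = -3/2 + (2*J)/4 = -3/2 + J/2)
m(H, q) = -11/10 + H/10 (m(H, q) = -4/5 + (-3/2 + H/2)/5 = -4/5 + (-3/10 + H/10) = -11/10 + H/10)
(-31*(-34))*m(T, -1) = (-31*(-34))*(-11/10 + (1/10)*3) = 1054*(-11/10 + 3/10) = 1054*(-4/5) = -4216/5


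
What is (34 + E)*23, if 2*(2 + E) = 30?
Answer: 1081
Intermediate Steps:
E = 13 (E = -2 + (½)*30 = -2 + 15 = 13)
(34 + E)*23 = (34 + 13)*23 = 47*23 = 1081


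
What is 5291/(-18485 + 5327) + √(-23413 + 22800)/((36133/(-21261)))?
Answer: -5291/13158 - 21261*I*√613/36133 ≈ -0.40211 - 14.568*I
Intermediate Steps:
5291/(-18485 + 5327) + √(-23413 + 22800)/((36133/(-21261))) = 5291/(-13158) + √(-613)/((36133*(-1/21261))) = 5291*(-1/13158) + (I*√613)/(-36133/21261) = -5291/13158 + (I*√613)*(-21261/36133) = -5291/13158 - 21261*I*√613/36133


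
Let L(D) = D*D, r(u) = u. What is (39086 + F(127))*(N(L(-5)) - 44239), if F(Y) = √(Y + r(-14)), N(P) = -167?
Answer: -1735652916 - 44406*√113 ≈ -1.7361e+9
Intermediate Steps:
L(D) = D²
F(Y) = √(-14 + Y) (F(Y) = √(Y - 14) = √(-14 + Y))
(39086 + F(127))*(N(L(-5)) - 44239) = (39086 + √(-14 + 127))*(-167 - 44239) = (39086 + √113)*(-44406) = -1735652916 - 44406*√113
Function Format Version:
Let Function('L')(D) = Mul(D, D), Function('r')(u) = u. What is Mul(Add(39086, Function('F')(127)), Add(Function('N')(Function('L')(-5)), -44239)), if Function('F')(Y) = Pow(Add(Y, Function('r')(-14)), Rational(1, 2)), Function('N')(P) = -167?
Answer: Add(-1735652916, Mul(-44406, Pow(113, Rational(1, 2)))) ≈ -1.7361e+9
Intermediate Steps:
Function('L')(D) = Pow(D, 2)
Function('F')(Y) = Pow(Add(-14, Y), Rational(1, 2)) (Function('F')(Y) = Pow(Add(Y, -14), Rational(1, 2)) = Pow(Add(-14, Y), Rational(1, 2)))
Mul(Add(39086, Function('F')(127)), Add(Function('N')(Function('L')(-5)), -44239)) = Mul(Add(39086, Pow(Add(-14, 127), Rational(1, 2))), Add(-167, -44239)) = Mul(Add(39086, Pow(113, Rational(1, 2))), -44406) = Add(-1735652916, Mul(-44406, Pow(113, Rational(1, 2))))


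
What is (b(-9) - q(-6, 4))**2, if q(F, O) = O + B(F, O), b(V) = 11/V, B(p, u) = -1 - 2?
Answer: 400/81 ≈ 4.9383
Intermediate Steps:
B(p, u) = -3
q(F, O) = -3 + O (q(F, O) = O - 3 = -3 + O)
(b(-9) - q(-6, 4))**2 = (11/(-9) - (-3 + 4))**2 = (11*(-1/9) - 1*1)**2 = (-11/9 - 1)**2 = (-20/9)**2 = 400/81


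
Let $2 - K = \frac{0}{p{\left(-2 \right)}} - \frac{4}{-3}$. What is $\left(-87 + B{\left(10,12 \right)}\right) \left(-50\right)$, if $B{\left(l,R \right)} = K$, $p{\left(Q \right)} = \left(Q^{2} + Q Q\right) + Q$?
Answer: $\frac{12950}{3} \approx 4316.7$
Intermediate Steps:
$p{\left(Q \right)} = Q + 2 Q^{2}$ ($p{\left(Q \right)} = \left(Q^{2} + Q^{2}\right) + Q = 2 Q^{2} + Q = Q + 2 Q^{2}$)
$K = \frac{2}{3}$ ($K = 2 - \left(\frac{0}{\left(-2\right) \left(1 + 2 \left(-2\right)\right)} - \frac{4}{-3}\right) = 2 - \left(\frac{0}{\left(-2\right) \left(1 - 4\right)} - - \frac{4}{3}\right) = 2 - \left(\frac{0}{\left(-2\right) \left(-3\right)} + \frac{4}{3}\right) = 2 - \left(\frac{0}{6} + \frac{4}{3}\right) = 2 - \left(0 \cdot \frac{1}{6} + \frac{4}{3}\right) = 2 - \left(0 + \frac{4}{3}\right) = 2 - \frac{4}{3} = \frac{2}{3} \approx 0.66667$)
$B{\left(l,R \right)} = \frac{2}{3}$
$\left(-87 + B{\left(10,12 \right)}\right) \left(-50\right) = \left(-87 + \frac{2}{3}\right) \left(-50\right) = \left(- \frac{259}{3}\right) \left(-50\right) = \frac{12950}{3}$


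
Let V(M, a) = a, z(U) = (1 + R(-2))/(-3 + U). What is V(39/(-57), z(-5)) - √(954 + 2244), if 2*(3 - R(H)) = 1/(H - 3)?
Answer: -41/80 - √3198 ≈ -57.063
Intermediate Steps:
R(H) = 3 - 1/(2*(-3 + H)) (R(H) = 3 - 1/(2*(H - 3)) = 3 - 1/(2*(-3 + H)))
z(U) = 41/(10*(-3 + U)) (z(U) = (1 + (-19 + 6*(-2))/(2*(-3 - 2)))/(-3 + U) = (1 + (½)*(-19 - 12)/(-5))/(-3 + U) = (1 + (½)*(-⅕)*(-31))/(-3 + U) = (1 + 31/10)/(-3 + U) = 41/(10*(-3 + U)))
V(39/(-57), z(-5)) - √(954 + 2244) = 41/(10*(-3 - 5)) - √(954 + 2244) = (41/10)/(-8) - √3198 = (41/10)*(-⅛) - √3198 = -41/80 - √3198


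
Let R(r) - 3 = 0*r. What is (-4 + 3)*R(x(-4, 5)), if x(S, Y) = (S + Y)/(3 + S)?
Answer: -3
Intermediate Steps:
x(S, Y) = (S + Y)/(3 + S)
R(r) = 3 (R(r) = 3 + 0*r = 3 + 0 = 3)
(-4 + 3)*R(x(-4, 5)) = (-4 + 3)*3 = -1*3 = -3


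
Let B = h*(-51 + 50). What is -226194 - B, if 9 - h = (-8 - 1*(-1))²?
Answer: -226234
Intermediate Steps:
h = -40 (h = 9 - (-8 - 1*(-1))² = 9 - (-8 + 1)² = 9 - 1*(-7)² = 9 - 1*49 = 9 - 49 = -40)
B = 40 (B = -40*(-51 + 50) = -40*(-1) = 40)
-226194 - B = -226194 - 1*40 = -226194 - 40 = -226234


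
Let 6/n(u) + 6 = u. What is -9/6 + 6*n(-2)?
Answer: -6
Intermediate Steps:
n(u) = 6/(-6 + u)
-9/6 + 6*n(-2) = -9/6 + 6*(6/(-6 - 2)) = -9*1/6 + 6*(6/(-8)) = -3/2 + 6*(6*(-1/8)) = -3/2 + 6*(-3/4) = -3/2 - 9/2 = -6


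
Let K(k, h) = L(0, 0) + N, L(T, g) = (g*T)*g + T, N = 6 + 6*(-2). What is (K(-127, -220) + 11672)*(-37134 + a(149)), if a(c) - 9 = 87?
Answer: -432085308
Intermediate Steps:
N = -6 (N = 6 - 12 = -6)
L(T, g) = T + T*g² (L(T, g) = (T*g)*g + T = T*g² + T = T + T*g²)
a(c) = 96 (a(c) = 9 + 87 = 96)
K(k, h) = -6 (K(k, h) = 0*(1 + 0²) - 6 = 0*(1 + 0) - 6 = 0*1 - 6 = 0 - 6 = -6)
(K(-127, -220) + 11672)*(-37134 + a(149)) = (-6 + 11672)*(-37134 + 96) = 11666*(-37038) = -432085308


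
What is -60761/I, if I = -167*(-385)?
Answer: -60761/64295 ≈ -0.94503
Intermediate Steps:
I = 64295
-60761/I = -60761/64295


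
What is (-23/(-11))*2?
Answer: 46/11 ≈ 4.1818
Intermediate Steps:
(-23/(-11))*2 = -1/11*(-23)*2 = (23/11)*2 = 46/11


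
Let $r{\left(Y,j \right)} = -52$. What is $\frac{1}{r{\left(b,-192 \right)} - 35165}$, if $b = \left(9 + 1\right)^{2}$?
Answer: $- \frac{1}{35217} \approx -2.8395 \cdot 10^{-5}$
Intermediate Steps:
$b = 100$ ($b = 10^{2} = 100$)
$\frac{1}{r{\left(b,-192 \right)} - 35165} = \frac{1}{-52 - 35165} = \frac{1}{-35217} = - \frac{1}{35217}$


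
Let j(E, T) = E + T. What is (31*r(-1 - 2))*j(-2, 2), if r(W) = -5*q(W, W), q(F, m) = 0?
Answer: 0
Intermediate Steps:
r(W) = 0 (r(W) = -5*0 = 0)
(31*r(-1 - 2))*j(-2, 2) = (31*0)*(-2 + 2) = 0*0 = 0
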